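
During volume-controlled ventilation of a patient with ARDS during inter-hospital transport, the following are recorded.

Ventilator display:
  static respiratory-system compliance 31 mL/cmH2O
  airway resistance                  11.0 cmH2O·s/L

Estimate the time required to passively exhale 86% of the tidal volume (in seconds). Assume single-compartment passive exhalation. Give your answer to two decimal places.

0.67

τ = R × C = 11.0 × 31 mL/cmH2O = 11.0 × 0.031 L/cmH2O = 0.341 s.
Exhaled fraction f = 1 − e^(−t/τ) → t = −τ·ln(1 − f) = −0.341·ln(0.14) = 0.6704 s.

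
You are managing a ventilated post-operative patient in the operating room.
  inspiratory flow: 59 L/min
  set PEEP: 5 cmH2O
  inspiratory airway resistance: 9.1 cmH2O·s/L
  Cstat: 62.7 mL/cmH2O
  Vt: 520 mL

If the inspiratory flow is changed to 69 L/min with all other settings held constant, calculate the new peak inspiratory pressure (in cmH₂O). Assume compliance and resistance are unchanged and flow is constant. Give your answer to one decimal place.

Flow: 59 L/min ÷ 60 = 0.9833 L/s.
New flow: 69 L/min ÷ 60 = 1.15 L/s.
PIP = Vt/C + R·V̇ + PEEP (constant-flow equation of motion).
Only the resistive term changes: ΔPIP = R × ΔV̇ = 9.1 × (1.15 − 0.9833) = 9.1 × 0.1667 = 1.517 cmH2O.
Original PIP = 520/62.7 + 9.1×0.9833 + 5 = 22.241 cmH2O; new PIP = 22.241 + (1.517) = 23.758 cmH2O.

23.8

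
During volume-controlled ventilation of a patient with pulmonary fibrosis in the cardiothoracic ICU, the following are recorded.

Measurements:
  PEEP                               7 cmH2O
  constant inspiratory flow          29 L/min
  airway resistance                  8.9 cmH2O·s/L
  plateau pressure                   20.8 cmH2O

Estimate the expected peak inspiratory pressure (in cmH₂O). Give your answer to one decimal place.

25.1

Flow: 29 L/min ÷ 60 = 0.4833 L/s.
PIP = Pplat + Raw × flow = 20.8 + 8.9 × 0.4833 = 20.8 + 4.301 = 25.101 cmH2O.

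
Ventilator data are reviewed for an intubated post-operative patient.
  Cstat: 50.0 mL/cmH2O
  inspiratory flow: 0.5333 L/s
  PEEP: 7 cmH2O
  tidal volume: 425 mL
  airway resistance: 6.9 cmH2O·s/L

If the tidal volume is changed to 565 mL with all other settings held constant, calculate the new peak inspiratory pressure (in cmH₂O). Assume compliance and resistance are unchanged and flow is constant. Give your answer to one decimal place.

PIP = Vt/C + R·V̇ + PEEP (constant-flow equation of motion).
Only the elastic term changes: ΔPIP = ΔVt / C = (565 − 425) / 50.0 = 2.8 cmH2O.
Original PIP = 425/50.0 + 6.9×0.5333 + 7 = 19.18 cmH2O; new PIP = 19.18 + (2.8) = 21.98 cmH2O.

22.0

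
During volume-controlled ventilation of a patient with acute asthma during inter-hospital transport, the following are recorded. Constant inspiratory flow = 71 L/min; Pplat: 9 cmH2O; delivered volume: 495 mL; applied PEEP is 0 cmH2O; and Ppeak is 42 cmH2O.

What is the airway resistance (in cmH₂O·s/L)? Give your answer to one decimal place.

Flow: 71 L/min ÷ 60 = 1.1833 L/s.
Raw = (PIP − Pplat) / flow = (42 − 9) / 1.1833 = 33.0 / 1.1833 = 27.888 cmH2O·s/L.

27.9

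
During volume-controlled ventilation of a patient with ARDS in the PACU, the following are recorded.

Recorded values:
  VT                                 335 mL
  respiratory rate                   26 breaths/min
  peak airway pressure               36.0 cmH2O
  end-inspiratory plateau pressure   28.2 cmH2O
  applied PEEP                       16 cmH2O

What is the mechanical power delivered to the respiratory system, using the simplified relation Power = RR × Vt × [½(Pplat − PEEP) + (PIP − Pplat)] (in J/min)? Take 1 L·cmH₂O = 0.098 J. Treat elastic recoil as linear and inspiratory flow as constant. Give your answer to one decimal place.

Per-breath work = Vt × [½(Pplat−PEEP) + (PIP−Pplat)] = 0.335 × [0.5×12.2 + 7.8] = 0.335 × 13.9 = 4.657 L·cmH2O.
Power = 26 × 4.657 = 121.08 L·cmH2O/min.
× 0.098 J/(L·cmH2O) → 11.866 J/min.

11.9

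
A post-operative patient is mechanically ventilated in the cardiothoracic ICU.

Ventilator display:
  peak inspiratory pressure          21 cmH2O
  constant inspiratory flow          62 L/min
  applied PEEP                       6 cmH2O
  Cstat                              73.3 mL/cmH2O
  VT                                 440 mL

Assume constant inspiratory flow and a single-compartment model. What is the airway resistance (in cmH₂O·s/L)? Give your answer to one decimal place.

8.7

Flow: 62 L/min ÷ 60 = 1.0333 L/s.
Equation of motion (constant flow): PIP = Vt/C + R·V̇ + PEEP.
R·V̇ = PIP − Vt/C − PEEP = 21 − 440/73.3 − 6 = 21 − 6.003 − 6 = 8.997 cmH2O.
R = 8.997 / 1.0333 = 8.707 cmH2O·s/L.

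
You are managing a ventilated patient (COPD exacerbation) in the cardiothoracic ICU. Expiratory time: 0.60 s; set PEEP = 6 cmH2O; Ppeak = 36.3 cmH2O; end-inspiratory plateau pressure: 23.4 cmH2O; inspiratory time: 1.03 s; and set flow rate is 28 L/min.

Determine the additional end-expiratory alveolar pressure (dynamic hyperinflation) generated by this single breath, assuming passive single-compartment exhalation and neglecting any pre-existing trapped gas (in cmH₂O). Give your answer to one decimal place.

7.9

Flow: 28 L/min ÷ 60 = 0.4667 L/s.
Vt = flow × Ti = 0.4667 L/s × 1.03 s × 1000 mL/L = 480.7 mL.
R = (PIP − Pplat)/V̇ = (36.3 − 23.4) / 0.4667 = 12.9/0.4667 = 27.641 cmH2O·s/L.
C = Vt/(Pplat − PEEP) = 480.7 / (23.4 − 6) = 480.7/17.4 = 27.626 mL/cmH2O.
τ = R × C = 27.641 × 0.02763 L/cmH2O = 0.7637 s.
Fraction remaining = e^(−Te/τ) = e^(−0.60/0.7637) = 0.4558; trapped volume = 480.7 × 0.4558 = 219.1 mL.
Additional alveolar pressure from trapping ≈ V_trapped / C = 219.1 / 27.626 = 7.931 cmH2O.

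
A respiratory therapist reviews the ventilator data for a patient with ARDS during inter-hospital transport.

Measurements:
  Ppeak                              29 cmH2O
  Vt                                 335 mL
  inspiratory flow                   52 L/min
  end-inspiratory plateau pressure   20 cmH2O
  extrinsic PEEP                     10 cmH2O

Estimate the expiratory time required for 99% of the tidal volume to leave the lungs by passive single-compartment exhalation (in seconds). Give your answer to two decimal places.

Flow: 52 L/min ÷ 60 = 0.8667 L/s.
R = (PIP − Pplat)/V̇ = (29 − 20) / 0.8667 = 9.0/0.8667 = 10.384 cmH2O·s/L.
C = Vt/(Pplat − PEEP) = 335.0 / (20 − 10) = 335.0/10.0 = 33.5 mL/cmH2O.
τ = R × C = 10.384 × 0.0335 L/cmH2O = 0.3479 s.
t = −τ·ln(1 − 0.99) = −0.3479·ln(0.01) = 1.602 s.

1.60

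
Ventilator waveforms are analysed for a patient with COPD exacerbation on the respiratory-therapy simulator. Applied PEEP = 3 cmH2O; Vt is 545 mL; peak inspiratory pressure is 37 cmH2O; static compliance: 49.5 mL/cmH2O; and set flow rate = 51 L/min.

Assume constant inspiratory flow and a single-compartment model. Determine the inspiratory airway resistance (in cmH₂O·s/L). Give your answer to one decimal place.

Flow: 51 L/min ÷ 60 = 0.85 L/s.
Equation of motion (constant flow): PIP = Vt/C + R·V̇ + PEEP.
R·V̇ = PIP − Vt/C − PEEP = 37 − 545/49.5 − 3 = 37 − 11.01 − 3 = 22.99 cmH2O.
R = 22.99 / 0.85 = 27.047 cmH2O·s/L.

27.0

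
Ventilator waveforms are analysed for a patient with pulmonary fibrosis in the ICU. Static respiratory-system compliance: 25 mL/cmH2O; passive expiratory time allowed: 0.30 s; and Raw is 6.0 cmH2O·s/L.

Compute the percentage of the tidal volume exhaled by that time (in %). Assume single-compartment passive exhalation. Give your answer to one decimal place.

τ = R × C = 6.0 × 25 mL/cmH2O = 6.0 × 0.025 L/cmH2O = 0.15 s.
Passive exhalation: V(t)/V₀ = e^(−t/τ) = e^(−0.30/0.15) = 0.1353.
Fraction exhaled = 1 − 0.1353 = 0.8647 → 86.47%.

86.5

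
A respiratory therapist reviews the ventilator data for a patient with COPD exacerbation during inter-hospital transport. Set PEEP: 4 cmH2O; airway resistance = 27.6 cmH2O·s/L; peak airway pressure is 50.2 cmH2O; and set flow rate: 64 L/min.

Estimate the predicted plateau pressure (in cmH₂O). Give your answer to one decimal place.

Flow: 64 L/min ÷ 60 = 1.0667 L/s.
Pplat = PIP − Raw × flow = 50.2 − 27.6 × 1.0667 = 50.2 − 29.441 = 20.759 cmH2O.

20.8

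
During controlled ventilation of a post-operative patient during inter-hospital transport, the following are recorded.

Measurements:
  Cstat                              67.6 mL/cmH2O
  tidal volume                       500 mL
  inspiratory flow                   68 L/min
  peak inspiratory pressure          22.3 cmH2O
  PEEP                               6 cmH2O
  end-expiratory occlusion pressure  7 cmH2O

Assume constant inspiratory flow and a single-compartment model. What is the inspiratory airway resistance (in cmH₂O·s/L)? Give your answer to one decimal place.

Flow: 68 L/min ÷ 60 = 1.1333 L/s.
Total PEEP = 7 cmH2O (set 6 + intrinsic 1); this is the baseline alveolar pressure.
Equation of motion (constant flow): PIP = Vt/C + R·V̇ + PEEP.
R·V̇ = PIP − Vt/C − PEEP = 22.3 − 500/67.6 − 7 = 22.3 − 7.396 − 7 = 7.904 cmH2O.
R = 7.904 / 1.1333 = 6.974 cmH2O·s/L.

7.0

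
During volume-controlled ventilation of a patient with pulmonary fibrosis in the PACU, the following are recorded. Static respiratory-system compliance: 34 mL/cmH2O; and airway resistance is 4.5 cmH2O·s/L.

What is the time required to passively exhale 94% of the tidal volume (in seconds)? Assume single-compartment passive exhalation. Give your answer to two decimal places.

0.43

τ = R × C = 4.5 × 34 mL/cmH2O = 4.5 × 0.034 L/cmH2O = 0.153 s.
Exhaled fraction f = 1 − e^(−t/τ) → t = −τ·ln(1 − f) = −0.153·ln(0.06) = 0.4305 s.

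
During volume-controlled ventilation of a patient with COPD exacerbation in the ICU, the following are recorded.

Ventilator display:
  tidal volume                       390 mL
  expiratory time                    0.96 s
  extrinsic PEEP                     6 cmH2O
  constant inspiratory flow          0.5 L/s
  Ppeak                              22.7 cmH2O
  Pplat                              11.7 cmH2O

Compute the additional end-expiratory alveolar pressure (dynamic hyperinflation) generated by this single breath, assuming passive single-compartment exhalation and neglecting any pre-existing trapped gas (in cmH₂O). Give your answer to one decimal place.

R = (PIP − Pplat)/V̇ = (22.7 − 11.7) / 0.5 = 11.0/0.5 = 22.0 cmH2O·s/L.
C = Vt/(Pplat − PEEP) = 390.0 / (11.7 − 6) = 390.0/5.7 = 68.421 mL/cmH2O.
τ = R × C = 22.0 × 0.06842 L/cmH2O = 1.505 s.
Fraction remaining = e^(−Te/τ) = e^(−0.96/1.505) = 0.5284; trapped volume = 390.0 × 0.5284 = 206.08 mL.
Additional alveolar pressure from trapping ≈ V_trapped / C = 206.08 / 68.421 = 3.012 cmH2O.

3.0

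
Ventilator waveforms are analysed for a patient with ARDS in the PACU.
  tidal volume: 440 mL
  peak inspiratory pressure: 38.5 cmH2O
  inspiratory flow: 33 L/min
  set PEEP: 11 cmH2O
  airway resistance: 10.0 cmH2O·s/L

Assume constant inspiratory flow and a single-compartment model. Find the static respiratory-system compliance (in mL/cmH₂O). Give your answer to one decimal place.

20.0

Flow: 33 L/min ÷ 60 = 0.55 L/s.
Equation of motion (constant flow): PIP = Vt/C + R·V̇ + PEEP.
Vt/C = PIP − R·V̇ − PEEP = 38.5 − 10.0×0.55 − 11 = 38.5 − 5.5 − 11 = 22.0 cmH2O.
C = Vt / 22.0 = 440 / 22.0 = 20.0 mL/cmH2O.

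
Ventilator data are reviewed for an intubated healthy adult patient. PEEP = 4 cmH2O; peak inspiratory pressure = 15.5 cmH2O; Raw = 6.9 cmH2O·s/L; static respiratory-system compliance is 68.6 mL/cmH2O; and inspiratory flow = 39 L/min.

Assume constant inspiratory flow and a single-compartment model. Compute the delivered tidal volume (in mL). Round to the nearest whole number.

Flow: 39 L/min ÷ 60 = 0.65 L/s.
Equation of motion (constant flow): PIP = Vt/C + R·V̇ + PEEP.
Vt/C = PIP − R·V̇ − PEEP = 15.5 − 4.485 − 4 = 7.015 cmH2O.
Vt = C × 7.015 = 68.6 × 7.015 = 481.23 mL.

481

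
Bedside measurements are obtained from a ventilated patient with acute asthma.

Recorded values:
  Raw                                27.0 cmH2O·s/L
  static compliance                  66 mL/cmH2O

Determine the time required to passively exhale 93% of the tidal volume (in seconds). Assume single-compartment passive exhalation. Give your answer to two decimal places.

4.74

τ = R × C = 27.0 × 66 mL/cmH2O = 27.0 × 0.066 L/cmH2O = 1.782 s.
Exhaled fraction f = 1 − e^(−t/τ) → t = −τ·ln(1 − f) = −1.782·ln(0.07) = 4.739 s.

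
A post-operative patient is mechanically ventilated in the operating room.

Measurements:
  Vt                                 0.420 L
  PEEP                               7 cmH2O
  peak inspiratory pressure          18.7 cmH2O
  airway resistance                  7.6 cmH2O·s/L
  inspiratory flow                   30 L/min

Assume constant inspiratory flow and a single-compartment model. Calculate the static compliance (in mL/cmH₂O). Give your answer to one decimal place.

53.2

Flow: 30 L/min ÷ 60 = 0.5 L/s.
Equation of motion (constant flow): PIP = Vt/C + R·V̇ + PEEP.
Vt/C = PIP − R·V̇ − PEEP = 18.7 − 7.6×0.5 − 7 = 18.7 − 3.8 − 7 = 7.9 cmH2O.
C = Vt / 7.9 = 420 / 7.9 = 53.165 mL/cmH2O.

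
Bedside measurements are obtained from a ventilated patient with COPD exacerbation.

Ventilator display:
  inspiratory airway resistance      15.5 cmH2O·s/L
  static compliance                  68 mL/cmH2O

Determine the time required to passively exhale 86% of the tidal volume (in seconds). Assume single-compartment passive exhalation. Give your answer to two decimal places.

τ = R × C = 15.5 × 68 mL/cmH2O = 15.5 × 0.068 L/cmH2O = 1.054 s.
Exhaled fraction f = 1 − e^(−t/τ) → t = −τ·ln(1 − f) = −1.054·ln(0.14) = 2.072 s.

2.07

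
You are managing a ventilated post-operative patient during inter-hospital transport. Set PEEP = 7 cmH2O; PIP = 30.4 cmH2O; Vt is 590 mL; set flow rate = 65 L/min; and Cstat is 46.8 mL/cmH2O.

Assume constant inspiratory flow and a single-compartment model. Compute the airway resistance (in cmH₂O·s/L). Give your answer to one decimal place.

Flow: 65 L/min ÷ 60 = 1.0833 L/s.
Equation of motion (constant flow): PIP = Vt/C + R·V̇ + PEEP.
R·V̇ = PIP − Vt/C − PEEP = 30.4 − 590/46.8 − 7 = 30.4 − 12.607 − 7 = 10.793 cmH2O.
R = 10.793 / 1.0833 = 9.963 cmH2O·s/L.

10.0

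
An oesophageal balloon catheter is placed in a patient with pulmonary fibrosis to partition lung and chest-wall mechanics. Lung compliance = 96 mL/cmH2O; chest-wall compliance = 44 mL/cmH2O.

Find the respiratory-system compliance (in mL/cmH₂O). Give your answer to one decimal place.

Lung and chest wall are elastances in series: 1/Crs = 1/CL + 1/Ccw.
1/Crs = 1/96 + 1/44 = 0.03314.
Crs = 30.175 mL/cmH2O.

30.2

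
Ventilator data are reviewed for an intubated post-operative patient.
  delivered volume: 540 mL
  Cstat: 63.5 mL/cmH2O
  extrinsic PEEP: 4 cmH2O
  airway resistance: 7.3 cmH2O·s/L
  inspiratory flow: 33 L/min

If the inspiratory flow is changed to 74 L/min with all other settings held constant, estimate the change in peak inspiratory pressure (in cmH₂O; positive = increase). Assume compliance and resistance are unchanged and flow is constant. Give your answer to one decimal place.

5.0

Flow: 33 L/min ÷ 60 = 0.55 L/s.
New flow: 74 L/min ÷ 60 = 1.2333 L/s.
PIP = Vt/C + R·V̇ + PEEP (constant-flow equation of motion).
Only the resistive term changes: ΔPIP = R × ΔV̇ = 7.3 × (1.2333 − 0.55) = 7.3 × 0.6833 = 4.988 cmH2O.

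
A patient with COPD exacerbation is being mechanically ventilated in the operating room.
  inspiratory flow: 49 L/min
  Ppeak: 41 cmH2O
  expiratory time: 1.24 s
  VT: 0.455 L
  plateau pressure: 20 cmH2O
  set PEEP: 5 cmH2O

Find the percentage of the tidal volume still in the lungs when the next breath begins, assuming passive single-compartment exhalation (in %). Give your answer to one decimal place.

Flow: 49 L/min ÷ 60 = 0.8167 L/s.
R = (PIP − Pplat)/V̇ = (41 − 20) / 0.8167 = 21.0/0.8167 = 25.713 cmH2O·s/L.
C = Vt/(Pplat − PEEP) = 455.0 / (20 − 5) = 455.0/15.0 = 30.333 mL/cmH2O.
τ = R × C = 25.713 × 0.03033 L/cmH2O = 0.7799 s.
Fraction remaining at end-expiration = e^(−Te/τ) = e^(−1.24/0.7799) = 0.2039 → 20.39%.

20.4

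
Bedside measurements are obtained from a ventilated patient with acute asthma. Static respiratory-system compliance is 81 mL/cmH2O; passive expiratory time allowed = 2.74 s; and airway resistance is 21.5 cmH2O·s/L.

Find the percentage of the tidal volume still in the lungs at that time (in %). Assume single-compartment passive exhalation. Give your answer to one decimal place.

τ = R × C = 21.5 × 81 mL/cmH2O = 21.5 × 0.081 L/cmH2O = 1.742 s.
Passive exhalation: V(t)/V₀ = e^(−t/τ) = e^(−2.74/1.742) = 0.2074.
Fraction remaining = 0.2074 → 20.74%.

20.7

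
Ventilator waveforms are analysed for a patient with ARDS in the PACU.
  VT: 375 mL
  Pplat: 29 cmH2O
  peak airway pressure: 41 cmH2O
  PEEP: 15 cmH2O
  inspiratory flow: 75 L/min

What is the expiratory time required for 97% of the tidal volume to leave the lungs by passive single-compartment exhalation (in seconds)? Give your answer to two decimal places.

Flow: 75 L/min ÷ 60 = 1.25 L/s.
R = (PIP − Pplat)/V̇ = (41 − 29) / 1.25 = 12.0/1.25 = 9.6 cmH2O·s/L.
C = Vt/(Pplat − PEEP) = 375.0 / (29 − 15) = 375.0/14.0 = 26.786 mL/cmH2O.
τ = R × C = 9.6 × 0.02679 L/cmH2O = 0.2572 s.
t = −τ·ln(1 − 0.97) = −0.2572·ln(0.03) = 0.9019 s.

0.90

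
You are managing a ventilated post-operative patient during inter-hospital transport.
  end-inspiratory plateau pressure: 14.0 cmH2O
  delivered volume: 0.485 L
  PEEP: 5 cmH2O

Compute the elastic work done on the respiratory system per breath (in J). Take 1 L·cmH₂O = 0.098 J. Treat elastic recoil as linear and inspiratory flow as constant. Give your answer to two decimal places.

Elastic work ≈ ½ × (Pplat − PEEP) × Vt = 0.5 × (14.0 − 5) × 0.485 L = 0.5 × 9.0 × 0.485 = 2.183 L·cmH2O.
× 0.098 J/(L·cmH2O) → 0.2139 J.

0.21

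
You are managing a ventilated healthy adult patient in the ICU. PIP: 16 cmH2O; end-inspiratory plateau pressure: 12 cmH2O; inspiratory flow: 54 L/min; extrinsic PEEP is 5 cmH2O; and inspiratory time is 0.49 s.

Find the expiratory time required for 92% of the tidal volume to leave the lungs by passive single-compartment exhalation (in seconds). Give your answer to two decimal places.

0.71

Flow: 54 L/min ÷ 60 = 0.9 L/s.
Vt = flow × Ti = 0.9 L/s × 0.49 s × 1000 mL/L = 441.0 mL.
R = (PIP − Pplat)/V̇ = (16 − 12) / 0.9 = 4.0/0.9 = 4.444 cmH2O·s/L.
C = Vt/(Pplat − PEEP) = 441.0 / (12 − 5) = 441.0/7.0 = 63.0 mL/cmH2O.
τ = R × C = 4.444 × 0.063 L/cmH2O = 0.28 s.
t = −τ·ln(1 − 0.92) = −0.28·ln(0.08) = 0.7072 s.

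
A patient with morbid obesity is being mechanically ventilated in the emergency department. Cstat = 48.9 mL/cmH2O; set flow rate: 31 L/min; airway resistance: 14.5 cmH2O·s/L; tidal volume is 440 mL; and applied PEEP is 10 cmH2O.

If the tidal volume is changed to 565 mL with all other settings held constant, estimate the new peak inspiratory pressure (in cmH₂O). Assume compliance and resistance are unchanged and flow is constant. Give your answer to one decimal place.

29.0

Flow: 31 L/min ÷ 60 = 0.5167 L/s.
PIP = Vt/C + R·V̇ + PEEP (constant-flow equation of motion).
Only the elastic term changes: ΔPIP = ΔVt / C = (565 − 440) / 48.9 = 2.556 cmH2O.
Original PIP = 440/48.9 + 14.5×0.5167 + 10 = 26.49 cmH2O; new PIP = 26.49 + (2.556) = 29.046 cmH2O.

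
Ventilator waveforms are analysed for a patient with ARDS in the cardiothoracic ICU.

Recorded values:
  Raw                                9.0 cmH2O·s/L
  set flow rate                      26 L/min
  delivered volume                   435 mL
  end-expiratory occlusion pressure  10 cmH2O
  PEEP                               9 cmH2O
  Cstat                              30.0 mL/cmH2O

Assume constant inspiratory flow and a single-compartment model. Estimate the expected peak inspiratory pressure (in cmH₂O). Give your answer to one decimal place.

28.4

Flow: 26 L/min ÷ 60 = 0.4333 L/s.
Total PEEP = 10 cmH2O (set 9 + intrinsic 1); this is the baseline alveolar pressure.
Equation of motion (constant flow): PIP = Vt/C + R·V̇ + PEEP.
PIP = 435/30.0 + 9.0×0.4333 + 10 = 14.5 + 3.9 + 10 = 28.4 cmH2O.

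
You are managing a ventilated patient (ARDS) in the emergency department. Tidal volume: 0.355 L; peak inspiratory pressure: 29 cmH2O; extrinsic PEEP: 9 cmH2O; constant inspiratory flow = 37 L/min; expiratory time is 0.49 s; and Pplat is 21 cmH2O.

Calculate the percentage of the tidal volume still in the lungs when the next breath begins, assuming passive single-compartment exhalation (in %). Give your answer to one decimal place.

Flow: 37 L/min ÷ 60 = 0.6167 L/s.
R = (PIP − Pplat)/V̇ = (29 − 21) / 0.6167 = 8.0/0.6167 = 12.972 cmH2O·s/L.
C = Vt/(Pplat − PEEP) = 355.0 / (21 − 9) = 355.0/12.0 = 29.583 mL/cmH2O.
τ = R × C = 12.972 × 0.02958 L/cmH2O = 0.3837 s.
Fraction remaining at end-expiration = e^(−Te/τ) = e^(−0.49/0.3837) = 0.2789 → 27.89%.

27.9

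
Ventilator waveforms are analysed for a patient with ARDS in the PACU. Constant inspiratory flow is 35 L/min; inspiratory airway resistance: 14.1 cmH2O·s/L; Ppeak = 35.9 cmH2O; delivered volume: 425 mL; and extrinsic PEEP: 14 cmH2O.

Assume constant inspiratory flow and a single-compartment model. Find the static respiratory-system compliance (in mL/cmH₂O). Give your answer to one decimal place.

Flow: 35 L/min ÷ 60 = 0.5833 L/s.
Equation of motion (constant flow): PIP = Vt/C + R·V̇ + PEEP.
Vt/C = PIP − R·V̇ − PEEP = 35.9 − 14.1×0.5833 − 14 = 35.9 − 8.225 − 14 = 13.675 cmH2O.
C = Vt / 13.675 = 425 / 13.675 = 31.079 mL/cmH2O.

31.1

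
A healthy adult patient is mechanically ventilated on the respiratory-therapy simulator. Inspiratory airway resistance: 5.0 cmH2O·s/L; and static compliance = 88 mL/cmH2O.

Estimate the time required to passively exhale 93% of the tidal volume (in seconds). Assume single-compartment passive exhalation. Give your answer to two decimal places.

τ = R × C = 5.0 × 88 mL/cmH2O = 5.0 × 0.088 L/cmH2O = 0.44 s.
Exhaled fraction f = 1 − e^(−t/τ) → t = −τ·ln(1 − f) = −0.44·ln(0.07) = 1.17 s.

1.17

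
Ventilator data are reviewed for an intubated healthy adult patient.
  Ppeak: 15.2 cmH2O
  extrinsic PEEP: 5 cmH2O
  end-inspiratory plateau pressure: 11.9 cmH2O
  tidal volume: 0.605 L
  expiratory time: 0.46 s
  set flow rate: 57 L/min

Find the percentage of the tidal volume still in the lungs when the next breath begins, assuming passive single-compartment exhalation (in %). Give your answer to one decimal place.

Flow: 57 L/min ÷ 60 = 0.95 L/s.
R = (PIP − Pplat)/V̇ = (15.2 − 11.9) / 0.95 = 3.3/0.95 = 3.474 cmH2O·s/L.
C = Vt/(Pplat − PEEP) = 605.0 / (11.9 − 5) = 605.0/6.9 = 87.681 mL/cmH2O.
τ = R × C = 3.474 × 0.08768 L/cmH2O = 0.3046 s.
Fraction remaining at end-expiration = e^(−Te/τ) = e^(−0.46/0.3046) = 0.2209 → 22.09%.

22.1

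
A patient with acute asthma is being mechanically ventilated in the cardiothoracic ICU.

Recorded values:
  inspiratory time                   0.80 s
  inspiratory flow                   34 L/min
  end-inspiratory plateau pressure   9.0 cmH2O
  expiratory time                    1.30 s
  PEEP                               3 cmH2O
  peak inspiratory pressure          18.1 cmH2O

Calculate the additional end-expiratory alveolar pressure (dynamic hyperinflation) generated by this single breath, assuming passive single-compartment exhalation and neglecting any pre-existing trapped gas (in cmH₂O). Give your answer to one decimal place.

Flow: 34 L/min ÷ 60 = 0.5667 L/s.
Vt = flow × Ti = 0.5667 L/s × 0.80 s × 1000 mL/L = 453.36 mL.
R = (PIP − Pplat)/V̇ = (18.1 − 9.0) / 0.5667 = 9.1/0.5667 = 16.058 cmH2O·s/L.
C = Vt/(Pplat − PEEP) = 453.36 / (9.0 − 3) = 453.36/6.0 = 75.56 mL/cmH2O.
τ = R × C = 16.058 × 0.07556 L/cmH2O = 1.213 s.
Fraction remaining = e^(−Te/τ) = e^(−1.30/1.213) = 0.3424; trapped volume = 453.36 × 0.3424 = 155.23 mL.
Additional alveolar pressure from trapping ≈ V_trapped / C = 155.23 / 75.56 = 2.054 cmH2O.

2.1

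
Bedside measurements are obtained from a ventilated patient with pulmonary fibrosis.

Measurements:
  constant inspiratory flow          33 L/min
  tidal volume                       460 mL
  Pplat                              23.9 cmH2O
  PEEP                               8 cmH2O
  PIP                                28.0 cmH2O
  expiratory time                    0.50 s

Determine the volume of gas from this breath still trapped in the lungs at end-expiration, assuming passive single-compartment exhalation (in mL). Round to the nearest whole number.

45

Flow: 33 L/min ÷ 60 = 0.55 L/s.
R = (PIP − Pplat)/V̇ = (28.0 − 23.9) / 0.55 = 4.1/0.55 = 7.455 cmH2O·s/L.
C = Vt/(Pplat − PEEP) = 460.0 / (23.9 − 8) = 460.0/15.9 = 28.931 mL/cmH2O.
τ = R × C = 7.455 × 0.02893 L/cmH2O = 0.2157 s.
Fraction remaining = e^(−Te/τ) = e^(−0.50/0.2157) = 0.09847.
Trapped volume = 460.0 × 0.09847 = 45.296 mL.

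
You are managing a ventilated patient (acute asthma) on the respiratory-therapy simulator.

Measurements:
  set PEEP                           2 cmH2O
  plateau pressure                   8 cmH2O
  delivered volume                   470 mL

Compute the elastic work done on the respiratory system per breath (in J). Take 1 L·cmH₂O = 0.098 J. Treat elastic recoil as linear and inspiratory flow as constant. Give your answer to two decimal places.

0.14

Elastic work ≈ ½ × (Pplat − PEEP) × Vt = 0.5 × (8 − 2) × 0.470 L = 0.5 × 6.0 × 0.470 = 1.41 L·cmH2O.
× 0.098 J/(L·cmH2O) → 0.1382 J.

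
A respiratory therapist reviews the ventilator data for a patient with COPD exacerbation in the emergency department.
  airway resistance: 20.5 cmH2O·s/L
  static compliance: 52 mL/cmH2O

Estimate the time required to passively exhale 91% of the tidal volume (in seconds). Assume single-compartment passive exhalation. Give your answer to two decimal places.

τ = R × C = 20.5 × 52 mL/cmH2O = 20.5 × 0.052 L/cmH2O = 1.066 s.
Exhaled fraction f = 1 − e^(−t/τ) → t = −τ·ln(1 − f) = −1.066·ln(0.09) = 2.567 s.

2.57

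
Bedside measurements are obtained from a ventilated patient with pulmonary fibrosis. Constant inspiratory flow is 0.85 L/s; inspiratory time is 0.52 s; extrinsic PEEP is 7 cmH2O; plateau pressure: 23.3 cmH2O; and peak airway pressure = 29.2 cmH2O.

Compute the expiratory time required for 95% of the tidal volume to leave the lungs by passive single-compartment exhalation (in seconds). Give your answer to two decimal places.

0.56

Vt = flow × Ti = 0.85 L/s × 0.52 s × 1000 mL/L = 442.0 mL.
R = (PIP − Pplat)/V̇ = (29.2 − 23.3) / 0.85 = 5.9/0.85 = 6.941 cmH2O·s/L.
C = Vt/(Pplat − PEEP) = 442.0 / (23.3 − 7) = 442.0/16.3 = 27.117 mL/cmH2O.
τ = R × C = 6.941 × 0.02712 L/cmH2O = 0.1882 s.
t = −τ·ln(1 − 0.95) = −0.1882·ln(0.05) = 0.5638 s.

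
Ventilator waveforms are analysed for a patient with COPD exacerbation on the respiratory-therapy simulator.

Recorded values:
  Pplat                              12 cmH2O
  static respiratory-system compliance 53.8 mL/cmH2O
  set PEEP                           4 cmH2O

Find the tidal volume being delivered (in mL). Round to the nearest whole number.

430

Vt = Cstat × (Pplat − PEEP) = 53.8 × (12 − 4) = 53.8 × 8.0 = 430.4 mL.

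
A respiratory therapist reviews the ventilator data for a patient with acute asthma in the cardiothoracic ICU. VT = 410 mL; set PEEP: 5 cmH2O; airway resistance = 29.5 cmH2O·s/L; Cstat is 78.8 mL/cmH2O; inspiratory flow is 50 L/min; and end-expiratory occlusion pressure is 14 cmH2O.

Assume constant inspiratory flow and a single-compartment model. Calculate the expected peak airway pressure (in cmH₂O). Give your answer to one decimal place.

Flow: 50 L/min ÷ 60 = 0.8333 L/s.
Total PEEP = 14 cmH2O (set 5 + intrinsic 9); this is the baseline alveolar pressure.
Equation of motion (constant flow): PIP = Vt/C + R·V̇ + PEEP.
PIP = 410/78.8 + 29.5×0.8333 + 14 = 5.203 + 24.582 + 14 = 43.785 cmH2O.

43.8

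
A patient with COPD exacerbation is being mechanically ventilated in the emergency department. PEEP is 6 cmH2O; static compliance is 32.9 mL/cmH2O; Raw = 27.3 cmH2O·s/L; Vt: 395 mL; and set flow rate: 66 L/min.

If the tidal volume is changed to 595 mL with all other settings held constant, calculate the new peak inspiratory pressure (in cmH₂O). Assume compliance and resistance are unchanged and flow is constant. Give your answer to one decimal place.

Flow: 66 L/min ÷ 60 = 1.1 L/s.
PIP = Vt/C + R·V̇ + PEEP (constant-flow equation of motion).
Only the elastic term changes: ΔPIP = ΔVt / C = (595 − 395) / 32.9 = 6.079 cmH2O.
Original PIP = 395/32.9 + 27.3×1.1 + 6 = 48.036 cmH2O; new PIP = 48.036 + (6.079) = 54.115 cmH2O.

54.1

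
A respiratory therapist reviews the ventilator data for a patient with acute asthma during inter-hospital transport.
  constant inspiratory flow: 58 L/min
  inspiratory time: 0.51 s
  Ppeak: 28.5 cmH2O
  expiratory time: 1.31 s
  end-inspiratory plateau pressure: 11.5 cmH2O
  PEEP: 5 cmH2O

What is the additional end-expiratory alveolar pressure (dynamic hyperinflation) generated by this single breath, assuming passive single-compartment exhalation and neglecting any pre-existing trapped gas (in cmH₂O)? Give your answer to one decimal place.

Flow: 58 L/min ÷ 60 = 0.9667 L/s.
Vt = flow × Ti = 0.9667 L/s × 0.51 s × 1000 mL/L = 493.02 mL.
R = (PIP − Pplat)/V̇ = (28.5 − 11.5) / 0.9667 = 17.0/0.9667 = 17.586 cmH2O·s/L.
C = Vt/(Pplat − PEEP) = 493.02 / (11.5 − 5) = 493.02/6.5 = 75.849 mL/cmH2O.
τ = R × C = 17.586 × 0.07585 L/cmH2O = 1.334 s.
Fraction remaining = e^(−Te/τ) = e^(−1.31/1.334) = 0.3746; trapped volume = 493.02 × 0.3746 = 184.69 mL.
Additional alveolar pressure from trapping ≈ V_trapped / C = 184.69 / 75.849 = 2.435 cmH2O.

2.4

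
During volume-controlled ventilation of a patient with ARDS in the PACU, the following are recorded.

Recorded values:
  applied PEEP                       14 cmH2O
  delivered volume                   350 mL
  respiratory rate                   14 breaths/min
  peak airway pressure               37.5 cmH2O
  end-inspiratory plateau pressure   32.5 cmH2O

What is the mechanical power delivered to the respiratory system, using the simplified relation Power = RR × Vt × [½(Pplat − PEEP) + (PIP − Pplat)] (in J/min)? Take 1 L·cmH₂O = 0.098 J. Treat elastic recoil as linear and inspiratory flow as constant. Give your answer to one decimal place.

6.8

Per-breath work = Vt × [½(Pplat−PEEP) + (PIP−Pplat)] = 0.350 × [0.5×18.5 + 5.0] = 0.350 × 14.25 = 4.988 L·cmH2O.
Power = 14 × 4.988 = 69.832 L·cmH2O/min.
× 0.098 J/(L·cmH2O) → 6.844 J/min.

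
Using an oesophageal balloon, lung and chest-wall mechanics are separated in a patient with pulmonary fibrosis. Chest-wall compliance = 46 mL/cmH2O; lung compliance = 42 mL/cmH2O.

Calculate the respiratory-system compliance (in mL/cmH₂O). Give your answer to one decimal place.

Lung and chest wall are elastances in series: 1/Crs = 1/CL + 1/Ccw.
1/Crs = 1/42 + 1/46 = 0.04555.
Crs = 21.954 mL/cmH2O.

22.0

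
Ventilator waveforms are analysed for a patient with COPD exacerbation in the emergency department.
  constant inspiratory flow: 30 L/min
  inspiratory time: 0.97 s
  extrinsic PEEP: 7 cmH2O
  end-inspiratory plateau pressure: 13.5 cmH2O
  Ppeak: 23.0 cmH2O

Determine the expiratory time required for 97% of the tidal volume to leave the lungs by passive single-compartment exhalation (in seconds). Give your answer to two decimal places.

Flow: 30 L/min ÷ 60 = 0.5 L/s.
Vt = flow × Ti = 0.5 L/s × 0.97 s × 1000 mL/L = 485.0 mL.
R = (PIP − Pplat)/V̇ = (23.0 − 13.5) / 0.5 = 9.5/0.5 = 19.0 cmH2O·s/L.
C = Vt/(Pplat − PEEP) = 485.0 / (13.5 − 7) = 485.0/6.5 = 74.615 mL/cmH2O.
τ = R × C = 19.0 × 0.07462 L/cmH2O = 1.418 s.
t = −τ·ln(1 − 0.97) = −1.418·ln(0.03) = 4.972 s.

4.97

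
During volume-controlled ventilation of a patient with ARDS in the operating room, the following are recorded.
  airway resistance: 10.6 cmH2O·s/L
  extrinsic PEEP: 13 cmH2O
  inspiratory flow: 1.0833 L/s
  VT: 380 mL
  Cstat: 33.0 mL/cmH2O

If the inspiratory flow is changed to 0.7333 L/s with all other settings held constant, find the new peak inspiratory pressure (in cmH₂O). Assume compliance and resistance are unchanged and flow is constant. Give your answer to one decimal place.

PIP = Vt/C + R·V̇ + PEEP (constant-flow equation of motion).
Only the resistive term changes: ΔPIP = R × ΔV̇ = 10.6 × (0.7333 − 1.0833) = 10.6 × -0.35 = -3.71 cmH2O.
Original PIP = 380/33.0 + 10.6×1.0833 + 13 = 35.998 cmH2O; new PIP = 35.998 + (-3.71) = 32.288 cmH2O.

32.3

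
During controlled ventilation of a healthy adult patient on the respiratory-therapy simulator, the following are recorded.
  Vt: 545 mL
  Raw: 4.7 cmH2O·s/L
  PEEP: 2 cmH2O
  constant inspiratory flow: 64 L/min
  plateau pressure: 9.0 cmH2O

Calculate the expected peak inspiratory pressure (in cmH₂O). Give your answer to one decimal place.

Flow: 64 L/min ÷ 60 = 1.0667 L/s.
PIP = Pplat + Raw × flow = 9.0 + 4.7 × 1.0667 = 9.0 + 5.013 = 14.013 cmH2O.

14.0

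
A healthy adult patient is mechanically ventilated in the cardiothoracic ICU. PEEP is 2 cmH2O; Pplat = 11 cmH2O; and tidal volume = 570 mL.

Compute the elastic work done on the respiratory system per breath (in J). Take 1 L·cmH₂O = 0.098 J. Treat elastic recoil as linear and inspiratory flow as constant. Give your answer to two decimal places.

0.25

Elastic work ≈ ½ × (Pplat − PEEP) × Vt = 0.5 × (11 − 2) × 0.570 L = 0.5 × 9.0 × 0.570 = 2.565 L·cmH2O.
× 0.098 J/(L·cmH2O) → 0.2514 J.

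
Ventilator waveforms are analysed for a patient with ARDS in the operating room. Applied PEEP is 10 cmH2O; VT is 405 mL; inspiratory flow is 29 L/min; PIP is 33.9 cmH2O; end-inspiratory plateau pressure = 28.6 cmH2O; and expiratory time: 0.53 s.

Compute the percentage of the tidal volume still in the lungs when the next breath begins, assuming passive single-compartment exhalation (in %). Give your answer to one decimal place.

10.9

Flow: 29 L/min ÷ 60 = 0.4833 L/s.
R = (PIP − Pplat)/V̇ = (33.9 − 28.6) / 0.4833 = 5.3/0.4833 = 10.966 cmH2O·s/L.
C = Vt/(Pplat − PEEP) = 405.0 / (28.6 − 10) = 405.0/18.6 = 21.774 mL/cmH2O.
τ = R × C = 10.966 × 0.02177 L/cmH2O = 0.2387 s.
Fraction remaining at end-expiration = e^(−Te/τ) = e^(−0.53/0.2387) = 0.1086 → 10.86%.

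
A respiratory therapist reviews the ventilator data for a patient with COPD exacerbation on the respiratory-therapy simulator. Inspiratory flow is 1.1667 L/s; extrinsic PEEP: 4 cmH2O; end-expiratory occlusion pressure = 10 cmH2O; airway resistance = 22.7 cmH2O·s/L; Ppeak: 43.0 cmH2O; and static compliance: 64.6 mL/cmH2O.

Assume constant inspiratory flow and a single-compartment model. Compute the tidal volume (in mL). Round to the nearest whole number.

Total PEEP = 10 cmH2O (set 4 + intrinsic 6); this is the baseline alveolar pressure.
Equation of motion (constant flow): PIP = Vt/C + R·V̇ + PEEP.
Vt/C = PIP − R·V̇ − PEEP = 43.0 − 26.484 − 10 = 6.516 cmH2O.
Vt = C × 6.516 = 64.6 × 6.516 = 420.93 mL.

421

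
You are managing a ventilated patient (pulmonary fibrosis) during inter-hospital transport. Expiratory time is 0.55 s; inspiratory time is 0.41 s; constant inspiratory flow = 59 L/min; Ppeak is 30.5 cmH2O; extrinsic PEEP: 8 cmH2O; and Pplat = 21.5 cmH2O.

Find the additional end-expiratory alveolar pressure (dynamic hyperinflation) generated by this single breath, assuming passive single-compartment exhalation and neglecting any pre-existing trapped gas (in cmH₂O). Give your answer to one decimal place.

1.8

Flow: 59 L/min ÷ 60 = 0.9833 L/s.
Vt = flow × Ti = 0.9833 L/s × 0.41 s × 1000 mL/L = 403.15 mL.
R = (PIP − Pplat)/V̇ = (30.5 − 21.5) / 0.9833 = 9.0/0.9833 = 9.153 cmH2O·s/L.
C = Vt/(Pplat − PEEP) = 403.15 / (21.5 − 8) = 403.15/13.5 = 29.863 mL/cmH2O.
τ = R × C = 9.153 × 0.02986 L/cmH2O = 0.2733 s.
Fraction remaining = e^(−Te/τ) = e^(−0.55/0.2733) = 0.1337; trapped volume = 403.15 × 0.1337 = 53.901 mL.
Additional alveolar pressure from trapping ≈ V_trapped / C = 53.901 / 29.863 = 1.805 cmH2O.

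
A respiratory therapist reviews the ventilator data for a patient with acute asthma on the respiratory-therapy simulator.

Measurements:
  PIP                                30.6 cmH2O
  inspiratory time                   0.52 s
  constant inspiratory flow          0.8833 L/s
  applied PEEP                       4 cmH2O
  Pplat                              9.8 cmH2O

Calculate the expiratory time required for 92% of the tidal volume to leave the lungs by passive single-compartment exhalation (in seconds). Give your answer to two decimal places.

Vt = flow × Ti = 0.8833 L/s × 0.52 s × 1000 mL/L = 459.32 mL.
R = (PIP − Pplat)/V̇ = (30.6 − 9.8) / 0.8833 = 20.8/0.8833 = 23.548 cmH2O·s/L.
C = Vt/(Pplat − PEEP) = 459.32 / (9.8 − 4) = 459.32/5.8 = 79.193 mL/cmH2O.
τ = R × C = 23.548 × 0.07919 L/cmH2O = 1.865 s.
t = −τ·ln(1 − 0.92) = −1.865·ln(0.08) = 4.71 s.

4.71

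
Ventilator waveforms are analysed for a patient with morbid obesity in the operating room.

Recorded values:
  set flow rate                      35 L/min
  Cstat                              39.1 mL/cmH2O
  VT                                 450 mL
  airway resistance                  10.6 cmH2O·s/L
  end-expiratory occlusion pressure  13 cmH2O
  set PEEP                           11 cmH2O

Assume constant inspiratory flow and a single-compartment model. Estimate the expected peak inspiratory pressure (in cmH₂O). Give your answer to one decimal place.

30.7

Flow: 35 L/min ÷ 60 = 0.5833 L/s.
Total PEEP = 13 cmH2O (set 11 + intrinsic 2); this is the baseline alveolar pressure.
Equation of motion (constant flow): PIP = Vt/C + R·V̇ + PEEP.
PIP = 450/39.1 + 10.6×0.5833 + 13 = 11.509 + 6.183 + 13 = 30.692 cmH2O.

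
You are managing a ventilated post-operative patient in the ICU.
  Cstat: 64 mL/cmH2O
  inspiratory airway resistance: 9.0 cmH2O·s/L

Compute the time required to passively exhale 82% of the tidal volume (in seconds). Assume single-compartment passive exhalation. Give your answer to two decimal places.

τ = R × C = 9.0 × 64 mL/cmH2O = 9.0 × 0.064 L/cmH2O = 0.576 s.
Exhaled fraction f = 1 − e^(−t/τ) → t = −τ·ln(1 − f) = −0.576·ln(0.18) = 0.9877 s.

0.99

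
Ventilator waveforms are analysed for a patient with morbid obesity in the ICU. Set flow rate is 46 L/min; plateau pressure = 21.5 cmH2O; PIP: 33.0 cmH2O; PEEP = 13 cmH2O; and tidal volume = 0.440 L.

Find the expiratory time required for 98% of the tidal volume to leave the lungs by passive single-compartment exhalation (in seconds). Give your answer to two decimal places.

3.04

Flow: 46 L/min ÷ 60 = 0.7667 L/s.
R = (PIP − Pplat)/V̇ = (33.0 − 21.5) / 0.7667 = 11.5/0.7667 = 14.999 cmH2O·s/L.
C = Vt/(Pplat − PEEP) = 440.0 / (21.5 − 13) = 440.0/8.5 = 51.765 mL/cmH2O.
τ = R × C = 14.999 × 0.05177 L/cmH2O = 0.7765 s.
t = −τ·ln(1 − 0.98) = −0.7765·ln(0.02) = 3.038 s.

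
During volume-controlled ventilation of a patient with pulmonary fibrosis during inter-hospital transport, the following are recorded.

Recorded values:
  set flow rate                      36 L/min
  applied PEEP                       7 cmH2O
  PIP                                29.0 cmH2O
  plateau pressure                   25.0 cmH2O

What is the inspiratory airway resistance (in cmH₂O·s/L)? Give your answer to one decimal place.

Flow: 36 L/min ÷ 60 = 0.6 L/s.
Raw = (PIP − Pplat) / flow = (29.0 − 25.0) / 0.6 = 4.0 / 0.6 = 6.667 cmH2O·s/L.

6.7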